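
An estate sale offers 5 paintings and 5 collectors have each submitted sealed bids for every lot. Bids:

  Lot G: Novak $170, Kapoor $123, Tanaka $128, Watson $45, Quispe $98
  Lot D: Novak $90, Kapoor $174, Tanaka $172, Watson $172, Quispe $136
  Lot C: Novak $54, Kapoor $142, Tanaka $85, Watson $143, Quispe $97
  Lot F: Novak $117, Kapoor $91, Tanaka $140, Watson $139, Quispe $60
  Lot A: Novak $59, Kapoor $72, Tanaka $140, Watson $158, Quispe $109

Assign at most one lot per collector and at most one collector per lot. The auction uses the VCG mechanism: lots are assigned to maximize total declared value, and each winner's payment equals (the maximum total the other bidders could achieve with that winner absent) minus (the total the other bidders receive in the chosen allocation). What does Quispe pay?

Quispe pays $32.

Efficient allocation: Novak→Lot G ($170), Kapoor→Lot C ($142), Tanaka→Lot F ($140), Watson→Lot A ($158), Quispe→Lot D ($136); total welfare W = $746.
Quispe receives Lot D at value $136, so the others get W − 136 = $610.
Without Quispe: best allocation of the remaining 4 bidders over all 5 lots is Novak→Lot G ($170), Kapoor→Lot D ($174), Tanaka→Lot F ($140), Watson→Lot A ($158), total $642.
VCG payment = (others' best without Quispe) − (others' welfare with Quispe) = 642 − 610 = $32.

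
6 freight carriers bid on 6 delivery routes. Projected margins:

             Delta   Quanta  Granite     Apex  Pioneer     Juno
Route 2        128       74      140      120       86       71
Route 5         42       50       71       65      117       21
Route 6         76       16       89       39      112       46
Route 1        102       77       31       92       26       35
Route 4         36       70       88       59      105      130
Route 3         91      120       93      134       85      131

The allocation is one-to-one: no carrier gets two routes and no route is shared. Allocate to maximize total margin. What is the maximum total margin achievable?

Optimal: Delta→Route 1 ($102k), Quanta→Route 3 ($120k), Granite→Route 6 ($89k), Apex→Route 2 ($120k), Pioneer→Route 5 ($117k), Juno→Route 4 ($130k) — total 102+120+89+120+117+130 = $678k.
Row-greedy (each carrier in turn takes its best remaining route) gives $676k, worse by 2.

Max total: $678k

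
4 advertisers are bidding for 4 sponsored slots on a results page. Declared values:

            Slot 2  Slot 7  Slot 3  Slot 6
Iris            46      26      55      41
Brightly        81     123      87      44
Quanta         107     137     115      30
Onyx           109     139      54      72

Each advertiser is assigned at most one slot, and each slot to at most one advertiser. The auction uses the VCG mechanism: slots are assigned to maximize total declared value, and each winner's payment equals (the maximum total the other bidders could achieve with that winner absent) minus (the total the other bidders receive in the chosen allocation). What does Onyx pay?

Onyx pays $6.

Efficient allocation: Iris→Slot 6 ($41), Brightly→Slot 7 ($123), Quanta→Slot 3 ($115), Onyx→Slot 2 ($109); total welfare W = $388.
Onyx receives Slot 2 at value $109, so the others get W − 109 = $279.
Without Onyx: best allocation of the remaining 3 bidders over all 4 slots is Iris→Slot 3 ($55), Brightly→Slot 7 ($123), Quanta→Slot 2 ($107), total $285.
VCG payment = (others' best without Onyx) − (others' welfare with Onyx) = 285 − 279 = $6.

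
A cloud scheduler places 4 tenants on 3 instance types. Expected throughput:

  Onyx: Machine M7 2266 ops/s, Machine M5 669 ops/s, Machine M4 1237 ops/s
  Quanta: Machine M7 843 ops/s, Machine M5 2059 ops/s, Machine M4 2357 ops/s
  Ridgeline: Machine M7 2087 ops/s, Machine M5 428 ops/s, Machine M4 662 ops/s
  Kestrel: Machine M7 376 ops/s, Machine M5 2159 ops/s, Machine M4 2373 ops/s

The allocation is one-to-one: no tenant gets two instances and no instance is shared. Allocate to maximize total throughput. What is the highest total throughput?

Treat this as an assignment problem: match each tenant to one instance.
Optimal: Onyx→Machine M7 (2266 ops/s), Kestrel→Machine M5 (2159 ops/s), Quanta→Machine M4 (2357 ops/s) — total 2266+2159+2357 = 6782 ops/s.
Row-greedy (each tenant in turn takes its best remaining instance) gives 5051 ops/s, worse by 1731.
Next-best assignment: Onyx→Machine M7, Quanta→Machine M5, Kestrel→Machine M4 = 6698 ops/s.
Checked against all permutations: 6782 ops/s is optimal.

Max total: 6782 ops/s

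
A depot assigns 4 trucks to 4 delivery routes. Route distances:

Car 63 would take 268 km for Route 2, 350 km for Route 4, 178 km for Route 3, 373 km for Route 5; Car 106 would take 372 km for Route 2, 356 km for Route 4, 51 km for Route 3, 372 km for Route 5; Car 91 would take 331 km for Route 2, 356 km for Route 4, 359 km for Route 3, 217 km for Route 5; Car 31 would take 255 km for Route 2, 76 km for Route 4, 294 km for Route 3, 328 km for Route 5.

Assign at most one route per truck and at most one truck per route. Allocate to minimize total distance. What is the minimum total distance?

Min total: 612 km

Optimal: Car 63→Route 2 (268 km), Car 106→Route 3 (51 km), Car 91→Route 5 (217 km), Car 31→Route 4 (76 km) — total 268+51+217+76 = 612 km.
Column-greedy (each route in turn goes to its cheapest remaining truck) gives 873 km, worse by 261.
Next-best assignment: Car 63→Route 5, Car 106→Route 3, Car 91→Route 2, Car 31→Route 4 = 831 km.
Swapping Car 91↔Car 106 (Car 91→Route 3 359 km, Car 106→Route 5 372 km) adds 463.
No other one-to-one assignment undercuts 612 km.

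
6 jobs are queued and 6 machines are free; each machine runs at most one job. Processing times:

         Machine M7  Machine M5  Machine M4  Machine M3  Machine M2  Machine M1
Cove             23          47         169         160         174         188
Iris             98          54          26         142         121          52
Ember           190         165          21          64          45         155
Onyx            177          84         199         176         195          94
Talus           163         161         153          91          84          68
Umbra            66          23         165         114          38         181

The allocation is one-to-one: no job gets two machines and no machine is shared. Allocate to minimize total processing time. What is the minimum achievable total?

Optimal: Cove→Machine M7 (23 min), Iris→Machine M4 (26 min), Ember→Machine M2 (45 min), Onyx→Machine M1 (94 min), Talus→Machine M3 (91 min), Umbra→Machine M5 (23 min) — total 23+26+45+94+91+23 = 302 min.
Row-greedy (each job in turn takes its cheapest remaining machine) gives 360 min, worse by 58.

Minimum total: 302 min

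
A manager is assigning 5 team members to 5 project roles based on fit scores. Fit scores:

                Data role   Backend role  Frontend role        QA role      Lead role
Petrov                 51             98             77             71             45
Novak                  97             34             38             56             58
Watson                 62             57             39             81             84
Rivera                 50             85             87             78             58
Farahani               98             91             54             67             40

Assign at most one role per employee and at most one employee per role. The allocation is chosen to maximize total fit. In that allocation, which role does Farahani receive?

Optimal: Petrov→Backend role (98 pts), Novak→Data role (97 pts), Watson→Lead role (84 pts), Rivera→Frontend role (87 pts), Farahani→QA role (67 pts) — total 98+97+84+87+67 = 433 pts.
Max-entry greedy (repeatedly take the single best remaining cell) gives 423 pts, worse by 10.
Farahani's own top role is Data role (98 pts), but forcing Farahani→Data role and reassigning the rest optimally gives only 423 pts — worse by 10.

Farahani receives QA role.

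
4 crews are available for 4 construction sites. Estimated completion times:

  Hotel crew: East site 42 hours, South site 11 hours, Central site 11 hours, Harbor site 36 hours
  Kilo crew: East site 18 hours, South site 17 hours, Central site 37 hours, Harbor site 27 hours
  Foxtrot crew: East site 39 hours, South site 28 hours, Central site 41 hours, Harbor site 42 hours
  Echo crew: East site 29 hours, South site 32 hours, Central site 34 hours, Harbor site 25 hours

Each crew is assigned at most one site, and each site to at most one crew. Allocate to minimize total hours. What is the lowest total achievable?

Min total: 82 hours

Treat this as an assignment problem: match each crew to one site.
Optimal: Hotel crew→Central site (11 hours), Kilo crew→East site (18 hours), Foxtrot crew→South site (28 hours), Echo crew→Harbor site (25 hours) — total 11+18+28+25 = 82 hours.
Row-greedy (each crew in turn takes its cheapest remaining site) gives 95 hours, worse by 13.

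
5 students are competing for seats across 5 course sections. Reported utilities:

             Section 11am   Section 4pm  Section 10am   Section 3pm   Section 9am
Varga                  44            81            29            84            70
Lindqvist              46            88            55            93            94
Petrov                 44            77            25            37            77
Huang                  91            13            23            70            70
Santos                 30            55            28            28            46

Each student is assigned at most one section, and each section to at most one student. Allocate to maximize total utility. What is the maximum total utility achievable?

Optimal: Varga→Section 3pm (84 points), Lindqvist→Section 9am (94 points), Petrov→Section 4pm (77 points), Huang→Section 11am (91 points), Santos→Section 10am (28 points) — total 84+94+77+91+28 = 374 points.
Column-greedy (each section in turn goes to its best remaining student) gives 291 points, worse by 83.
Next-best assignment: Varga→Section 4pm, Lindqvist→Section 3pm, Petrov→Section 9am, Huang→Section 11am, Santos→Section 10am = 370 points.
Swapping Lindqvist↔Varga (Lindqvist→Section 3pm 93 points, Varga→Section 9am 70 points) loses 15.

Maximum total: 374 points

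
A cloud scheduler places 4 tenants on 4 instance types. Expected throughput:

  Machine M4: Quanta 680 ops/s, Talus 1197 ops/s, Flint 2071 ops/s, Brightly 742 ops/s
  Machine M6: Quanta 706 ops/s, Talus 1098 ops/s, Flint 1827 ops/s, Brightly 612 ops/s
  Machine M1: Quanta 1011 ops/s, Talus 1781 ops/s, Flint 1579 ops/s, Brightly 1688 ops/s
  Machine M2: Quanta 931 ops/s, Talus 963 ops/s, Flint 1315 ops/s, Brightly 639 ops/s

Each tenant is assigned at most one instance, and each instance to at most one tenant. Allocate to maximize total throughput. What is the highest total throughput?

Maximum total: 5788 ops/s

Optimal: Quanta→Machine M2 (931 ops/s), Talus→Machine M6 (1098 ops/s), Flint→Machine M4 (2071 ops/s), Brightly→Machine M1 (1688 ops/s) — total 931+1098+2071+1688 = 5788 ops/s.
Max-entry greedy (repeatedly take the single best remaining cell) gives 5395 ops/s, worse by 393.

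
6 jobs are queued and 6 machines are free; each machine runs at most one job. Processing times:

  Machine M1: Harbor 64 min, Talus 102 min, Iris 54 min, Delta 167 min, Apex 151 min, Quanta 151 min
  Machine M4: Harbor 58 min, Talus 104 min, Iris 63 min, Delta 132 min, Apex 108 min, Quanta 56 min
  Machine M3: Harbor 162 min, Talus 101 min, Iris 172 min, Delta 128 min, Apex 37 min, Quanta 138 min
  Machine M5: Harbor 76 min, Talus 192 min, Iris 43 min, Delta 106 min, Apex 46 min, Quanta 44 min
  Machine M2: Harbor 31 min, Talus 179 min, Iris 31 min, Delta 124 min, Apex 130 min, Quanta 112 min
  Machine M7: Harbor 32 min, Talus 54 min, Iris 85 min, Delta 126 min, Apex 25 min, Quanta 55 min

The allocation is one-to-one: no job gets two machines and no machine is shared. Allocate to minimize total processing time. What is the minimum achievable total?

Min total: 338 min

Treat this as an assignment problem: match each job to one machine.
Optimal: Harbor→Machine M2 (31 min), Talus→Machine M7 (54 min), Iris→Machine M1 (54 min), Delta→Machine M5 (106 min), Apex→Machine M3 (37 min), Quanta→Machine M4 (56 min) — total 31+54+54+106+37+56 = 338 min.
Row-greedy (each job in turn takes its cheapest remaining machine) gives 515 min, worse by 177.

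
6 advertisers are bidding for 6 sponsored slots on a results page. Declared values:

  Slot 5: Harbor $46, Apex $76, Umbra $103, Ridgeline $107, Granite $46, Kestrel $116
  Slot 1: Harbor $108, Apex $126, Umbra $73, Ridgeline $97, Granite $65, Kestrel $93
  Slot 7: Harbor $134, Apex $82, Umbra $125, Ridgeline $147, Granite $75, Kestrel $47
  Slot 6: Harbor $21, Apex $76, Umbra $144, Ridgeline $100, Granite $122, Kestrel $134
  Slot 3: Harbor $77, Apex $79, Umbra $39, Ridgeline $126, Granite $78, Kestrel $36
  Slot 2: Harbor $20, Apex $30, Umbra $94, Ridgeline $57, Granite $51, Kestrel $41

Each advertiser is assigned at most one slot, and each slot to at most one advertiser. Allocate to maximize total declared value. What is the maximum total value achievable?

Maximum total: $718

This is the linear assignment problem.
Optimal: Harbor→Slot 7 ($134), Apex→Slot 1 ($126), Umbra→Slot 2 ($94), Ridgeline→Slot 3 ($126), Granite→Slot 6 ($122), Kestrel→Slot 5 ($116) — total 134+126+94+126+122+116 = $718.
Column-greedy (each slot in turn goes to its best remaining advertiser) gives $631, worse by 87.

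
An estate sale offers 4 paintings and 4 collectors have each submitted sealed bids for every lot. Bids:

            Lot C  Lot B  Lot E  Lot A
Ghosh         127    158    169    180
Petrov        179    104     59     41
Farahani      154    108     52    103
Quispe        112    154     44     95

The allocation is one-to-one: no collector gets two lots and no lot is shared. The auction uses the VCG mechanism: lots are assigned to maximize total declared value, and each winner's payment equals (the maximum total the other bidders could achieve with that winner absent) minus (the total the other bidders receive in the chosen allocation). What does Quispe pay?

Efficient allocation: Ghosh→Lot E ($169), Petrov→Lot C ($179), Farahani→Lot A ($103), Quispe→Lot B ($154); total welfare W = $605.
Quispe receives Lot B at value $154, so the others get W − 154 = $451.
Without Quispe: best allocation of the remaining 3 bidders over all 4 lots is Ghosh→Lot A ($180), Petrov→Lot C ($179), Farahani→Lot B ($108), total $467.
VCG payment = (others' best without Quispe) − (others' welfare with Quispe) = 467 − 451 = $16.

Quispe pays $16.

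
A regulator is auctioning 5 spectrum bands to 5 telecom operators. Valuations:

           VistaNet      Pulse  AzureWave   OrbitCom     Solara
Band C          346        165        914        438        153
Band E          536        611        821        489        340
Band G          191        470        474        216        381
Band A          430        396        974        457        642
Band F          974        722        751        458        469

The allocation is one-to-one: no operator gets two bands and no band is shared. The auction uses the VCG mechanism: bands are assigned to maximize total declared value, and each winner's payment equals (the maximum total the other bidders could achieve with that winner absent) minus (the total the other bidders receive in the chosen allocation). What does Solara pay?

Solara pays $150M.

Efficient allocation: VistaNet→Band F ($974M), Pulse→Band G ($470M), AzureWave→Band C ($914M), OrbitCom→Band E ($489M), Solara→Band A ($642M); total welfare W = $3489M.
Solara receives Band A at value $642M, so the others get W − 642 = $2847M.
Without Solara: best allocation of the remaining 4 bidders over all 5 bands is VistaNet→Band F ($974M), Pulse→Band E ($611M), AzureWave→Band A ($974M), OrbitCom→Band C ($438M), total $2997M.
VCG payment = (others' best without Solara) − (others' welfare with Solara) = 2997 − 2847 = $150M.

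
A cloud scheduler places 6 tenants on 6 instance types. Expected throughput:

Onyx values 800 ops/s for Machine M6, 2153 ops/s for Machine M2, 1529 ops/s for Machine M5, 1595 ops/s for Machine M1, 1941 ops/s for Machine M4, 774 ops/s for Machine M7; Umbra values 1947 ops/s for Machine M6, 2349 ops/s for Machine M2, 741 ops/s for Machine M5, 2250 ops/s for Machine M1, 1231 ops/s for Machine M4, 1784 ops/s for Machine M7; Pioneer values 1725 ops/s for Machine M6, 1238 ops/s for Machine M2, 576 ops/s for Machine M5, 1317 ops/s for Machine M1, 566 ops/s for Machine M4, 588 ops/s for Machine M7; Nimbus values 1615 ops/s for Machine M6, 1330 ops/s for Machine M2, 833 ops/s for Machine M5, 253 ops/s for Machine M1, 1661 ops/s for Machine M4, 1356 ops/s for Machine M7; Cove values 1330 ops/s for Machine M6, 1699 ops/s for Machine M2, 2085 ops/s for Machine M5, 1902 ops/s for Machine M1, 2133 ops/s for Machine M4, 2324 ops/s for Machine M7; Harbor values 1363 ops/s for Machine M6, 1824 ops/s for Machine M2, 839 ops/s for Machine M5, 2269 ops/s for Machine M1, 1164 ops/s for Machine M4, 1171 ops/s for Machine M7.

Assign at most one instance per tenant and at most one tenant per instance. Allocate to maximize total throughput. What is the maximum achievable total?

Optimal: Onyx→Machine M5 (1529 ops/s), Umbra→Machine M2 (2349 ops/s), Pioneer→Machine M6 (1725 ops/s), Nimbus→Machine M4 (1661 ops/s), Cove→Machine M7 (2324 ops/s), Harbor→Machine M1 (2269 ops/s) — total 1529+2349+1725+1661+2324+2269 = 11857 ops/s.
Max-entry greedy (repeatedly take the single best remaining cell) gives 11441 ops/s, worse by 416.
Next-best assignment: Onyx→Machine M4, Umbra→Machine M2, Pioneer→Machine M6, Nimbus→Machine M7, Cove→Machine M5, Harbor→Machine M1 = 11725 ops/s.
Checked against all permutations: 11857 ops/s is optimal.

Max total: 11857 ops/s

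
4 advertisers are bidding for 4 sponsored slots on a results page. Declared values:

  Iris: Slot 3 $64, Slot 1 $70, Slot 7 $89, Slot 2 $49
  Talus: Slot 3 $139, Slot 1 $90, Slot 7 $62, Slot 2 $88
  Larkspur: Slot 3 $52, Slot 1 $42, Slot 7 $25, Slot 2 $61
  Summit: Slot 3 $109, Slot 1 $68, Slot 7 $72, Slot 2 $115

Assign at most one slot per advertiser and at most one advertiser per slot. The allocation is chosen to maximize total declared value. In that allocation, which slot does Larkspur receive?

This is a one-to-one assignment (maximum-weight bipartite matching).
Optimal: Iris→Slot 7 ($89), Talus→Slot 3 ($139), Larkspur→Slot 1 ($42), Summit→Slot 2 ($115) — total 89+139+42+115 = $385.
Column-greedy (each slot in turn goes to its best remaining advertiser) gives $342, worse by 43.
No other one-to-one assignment exceeds $385.
Larkspur's own top slot is Slot 2 ($61), but forcing Larkspur→Slot 2 and reassigning the rest optimally gives only $357 — worse by 28.

Larkspur receives Slot 1.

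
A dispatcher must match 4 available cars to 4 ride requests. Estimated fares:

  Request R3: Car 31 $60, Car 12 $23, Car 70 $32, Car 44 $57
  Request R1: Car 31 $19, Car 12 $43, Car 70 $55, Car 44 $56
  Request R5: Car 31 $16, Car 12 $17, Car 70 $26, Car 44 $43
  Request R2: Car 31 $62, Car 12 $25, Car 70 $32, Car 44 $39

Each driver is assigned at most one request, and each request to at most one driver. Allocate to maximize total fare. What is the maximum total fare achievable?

Maximum total: $191

This is the linear assignment problem.
Optimal: Car 31→Request R2 ($62), Car 12→Request R5 ($17), Car 70→Request R1 ($55), Car 44→Request R3 ($57) — total 62+17+55+57 = $191.
Column-greedy (each request in turn goes to its best remaining driver) gives $167, worse by 24.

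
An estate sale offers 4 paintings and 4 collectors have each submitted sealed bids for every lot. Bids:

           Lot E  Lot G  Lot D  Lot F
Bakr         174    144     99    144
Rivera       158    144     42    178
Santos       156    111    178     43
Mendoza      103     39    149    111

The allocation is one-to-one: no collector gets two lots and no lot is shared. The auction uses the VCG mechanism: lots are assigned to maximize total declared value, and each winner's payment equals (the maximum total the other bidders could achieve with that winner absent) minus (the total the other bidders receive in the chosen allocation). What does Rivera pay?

Rivera pays $14.

Efficient allocation: Bakr→Lot G ($144), Rivera→Lot F ($178), Santos→Lot E ($156), Mendoza→Lot D ($149); total welfare W = $627.
Rivera receives Lot F at value $178, so the others get W − 178 = $449.
Without Rivera: best allocation of the remaining 3 bidders over all 4 lots is Bakr→Lot E ($174), Santos→Lot D ($178), Mendoza→Lot F ($111), total $463.
VCG payment = (others' best without Rivera) − (others' welfare with Rivera) = 463 − 449 = $14.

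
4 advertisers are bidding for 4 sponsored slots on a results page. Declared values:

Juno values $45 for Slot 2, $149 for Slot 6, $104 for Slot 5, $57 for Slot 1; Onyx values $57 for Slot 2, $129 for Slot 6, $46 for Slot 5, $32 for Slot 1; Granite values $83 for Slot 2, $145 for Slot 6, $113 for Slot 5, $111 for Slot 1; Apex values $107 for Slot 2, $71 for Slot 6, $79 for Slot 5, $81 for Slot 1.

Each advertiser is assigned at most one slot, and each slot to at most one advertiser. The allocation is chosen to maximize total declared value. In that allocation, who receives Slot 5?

Juno receives Slot 5.

Optimal: Juno→Slot 5 ($104), Onyx→Slot 6 ($129), Granite→Slot 1 ($111), Apex→Slot 2 ($107) — total 104+129+111+107 = $451.
Row-greedy (each advertiser in turn takes its best remaining slot) gives $400, worse by 51.
Next-best assignment: Juno→Slot 6, Onyx→Slot 5, Granite→Slot 1, Apex→Slot 2 = $413.
Swapping Juno↔Apex (Juno→Slot 2 $45, Apex→Slot 5 $79) loses 87.
No other one-to-one assignment exceeds $451.
Juno's own top slot is Slot 6 ($149), but forcing Juno→Slot 6 and reassigning the rest optimally gives only $413 — worse by 38.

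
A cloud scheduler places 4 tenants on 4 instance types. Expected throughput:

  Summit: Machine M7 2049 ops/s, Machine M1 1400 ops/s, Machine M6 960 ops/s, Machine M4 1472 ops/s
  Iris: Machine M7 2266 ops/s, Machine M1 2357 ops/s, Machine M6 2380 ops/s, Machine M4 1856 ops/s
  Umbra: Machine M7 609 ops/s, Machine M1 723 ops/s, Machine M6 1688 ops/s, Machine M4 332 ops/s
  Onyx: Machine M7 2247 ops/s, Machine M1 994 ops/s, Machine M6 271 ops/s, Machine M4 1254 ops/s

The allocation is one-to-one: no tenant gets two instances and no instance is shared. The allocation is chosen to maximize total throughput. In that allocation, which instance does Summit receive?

This is a one-to-one assignment (maximum-weight bipartite matching).
Optimal: Summit→Machine M4 (1472 ops/s), Iris→Machine M1 (2357 ops/s), Umbra→Machine M6 (1688 ops/s), Onyx→Machine M7 (2247 ops/s) — total 1472+2357+1688+2247 = 7764 ops/s.
Column-greedy (each instance in turn goes to its best remaining tenant) gives 6608 ops/s, worse by 1156.
Swapping Umbra↔Summit (Umbra→Machine M4 332 ops/s, Summit→Machine M6 960 ops/s) loses 1868.
Summit's own top instance is Machine M7 (2049 ops/s), but forcing Summit→Machine M7 and reassigning the rest optimally gives only 7348 ops/s — worse by 416.

Summit receives Machine M4.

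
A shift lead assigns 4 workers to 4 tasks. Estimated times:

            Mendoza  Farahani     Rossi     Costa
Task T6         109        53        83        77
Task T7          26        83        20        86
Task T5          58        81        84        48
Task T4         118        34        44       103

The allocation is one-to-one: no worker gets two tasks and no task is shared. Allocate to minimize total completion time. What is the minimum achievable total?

Min total: 171 min

Optimal: Mendoza→Task T7 (26 min), Farahani→Task T6 (53 min), Rossi→Task T4 (44 min), Costa→Task T5 (48 min) — total 26+53+44+48 = 171 min.
Min-entry greedy (repeatedly take the single cheapest remaining cell) gives 211 min, worse by 40.
Next-best assignment: Mendoza→Task T5, Farahani→Task T4, Rossi→Task T7, Costa→Task T6 = 189 min.
No other one-to-one assignment undercuts 171 min.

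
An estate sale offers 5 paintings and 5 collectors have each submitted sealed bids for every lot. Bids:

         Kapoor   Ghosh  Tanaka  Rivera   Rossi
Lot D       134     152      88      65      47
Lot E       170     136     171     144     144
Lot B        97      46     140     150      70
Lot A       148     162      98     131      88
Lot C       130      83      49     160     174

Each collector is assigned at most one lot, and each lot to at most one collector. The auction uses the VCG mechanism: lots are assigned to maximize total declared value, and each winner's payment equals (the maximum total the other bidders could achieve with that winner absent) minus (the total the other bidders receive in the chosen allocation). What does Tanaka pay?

Efficient allocation: Kapoor→Lot A ($148), Ghosh→Lot D ($152), Tanaka→Lot E ($171), Rivera→Lot B ($150), Rossi→Lot C ($174); total welfare W = $795.
Tanaka receives Lot E at value $171, so the others get W − 171 = $624.
Without Tanaka: best allocation of the remaining 4 bidders over all 5 lots is Kapoor→Lot E ($170), Ghosh→Lot A ($162), Rivera→Lot B ($150), Rossi→Lot C ($174), total $656.
VCG payment = (others' best without Tanaka) − (others' welfare with Tanaka) = 656 − 624 = $32.

Tanaka pays $32.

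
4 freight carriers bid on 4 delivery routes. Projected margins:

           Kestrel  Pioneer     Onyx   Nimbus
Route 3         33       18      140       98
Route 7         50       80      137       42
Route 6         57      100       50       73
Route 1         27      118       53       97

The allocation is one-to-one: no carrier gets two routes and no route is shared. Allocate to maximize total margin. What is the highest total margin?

Maximum total: $410k

Optimal: Kestrel→Route 6 ($57k), Pioneer→Route 1 ($118k), Onyx→Route 7 ($137k), Nimbus→Route 3 ($98k) — total 57+118+137+98 = $410k.
Row-greedy (each carrier in turn takes its best remaining route) gives $357k, worse by 53.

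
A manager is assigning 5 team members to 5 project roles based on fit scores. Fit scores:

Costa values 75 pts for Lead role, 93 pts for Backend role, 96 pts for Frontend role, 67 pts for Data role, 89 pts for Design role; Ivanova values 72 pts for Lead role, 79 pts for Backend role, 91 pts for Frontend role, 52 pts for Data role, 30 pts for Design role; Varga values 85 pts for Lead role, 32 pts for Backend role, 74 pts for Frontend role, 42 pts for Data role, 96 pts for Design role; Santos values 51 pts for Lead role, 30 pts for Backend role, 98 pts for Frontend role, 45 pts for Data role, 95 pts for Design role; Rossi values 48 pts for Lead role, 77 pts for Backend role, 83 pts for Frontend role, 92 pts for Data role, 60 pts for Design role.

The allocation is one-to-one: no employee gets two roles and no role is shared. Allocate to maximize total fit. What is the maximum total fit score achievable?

Optimal: Costa→Backend role (93 pts), Ivanova→Frontend role (91 pts), Varga→Lead role (85 pts), Santos→Design role (95 pts), Rossi→Data role (92 pts) — total 93+91+85+95+92 = 456 pts.
Row-greedy (each employee in turn takes its best remaining role) gives 414 pts, worse by 42.
Swapping Costa↔Santos (Costa→Design role 89 pts, Santos→Backend role 30 pts) loses 69.
No other one-to-one assignment exceeds 456 pts.

Maximum total: 456 pts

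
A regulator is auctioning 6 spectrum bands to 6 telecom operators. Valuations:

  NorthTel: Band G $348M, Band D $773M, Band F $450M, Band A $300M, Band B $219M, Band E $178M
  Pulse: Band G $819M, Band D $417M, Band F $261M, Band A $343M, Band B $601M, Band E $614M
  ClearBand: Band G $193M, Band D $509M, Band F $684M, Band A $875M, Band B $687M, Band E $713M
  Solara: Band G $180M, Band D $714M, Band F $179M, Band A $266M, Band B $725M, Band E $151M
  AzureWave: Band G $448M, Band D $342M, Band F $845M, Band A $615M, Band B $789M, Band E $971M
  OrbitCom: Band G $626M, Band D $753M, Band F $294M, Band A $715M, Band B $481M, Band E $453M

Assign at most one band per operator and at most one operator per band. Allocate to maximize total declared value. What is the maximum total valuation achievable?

Max total: $4687M

Treat this as an assignment problem: match each operator to one band.
Optimal: NorthTel→Band D ($773M), Pulse→Band G ($819M), ClearBand→Band F ($684M), Solara→Band B ($725M), AzureWave→Band E ($971M), OrbitCom→Band A ($715M) — total 773+819+684+725+971+715 = $4687M.
Max-entry greedy (repeatedly take the single best remaining cell) gives $4457M, worse by 230.
Every other assignment is strictly worse.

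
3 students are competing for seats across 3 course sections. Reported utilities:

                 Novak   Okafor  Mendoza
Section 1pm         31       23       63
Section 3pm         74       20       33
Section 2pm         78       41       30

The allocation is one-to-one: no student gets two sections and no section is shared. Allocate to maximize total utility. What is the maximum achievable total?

This is a one-to-one assignment (maximum-weight bipartite matching).
Optimal: Novak→Section 3pm (74 points), Okafor→Section 2pm (41 points), Mendoza→Section 1pm (63 points) — total 74+41+63 = 178 points.
Max-entry greedy (repeatedly take the single best remaining cell) gives 161 points, worse by 17.
Checked against all permutations: 178 points is optimal.

Maximum total: 178 points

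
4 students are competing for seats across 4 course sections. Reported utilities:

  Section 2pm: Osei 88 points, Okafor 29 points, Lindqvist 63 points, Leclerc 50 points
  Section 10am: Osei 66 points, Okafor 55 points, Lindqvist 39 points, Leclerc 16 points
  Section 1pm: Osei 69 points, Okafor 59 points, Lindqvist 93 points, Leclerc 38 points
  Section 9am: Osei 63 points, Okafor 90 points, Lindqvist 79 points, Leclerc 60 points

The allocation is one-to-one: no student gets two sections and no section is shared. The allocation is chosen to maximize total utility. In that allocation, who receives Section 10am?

Optimal: Osei→Section 10am (66 points), Okafor→Section 9am (90 points), Lindqvist→Section 1pm (93 points), Leclerc→Section 2pm (50 points) — total 66+90+93+50 = 299 points.
Row-greedy (each student in turn takes its best remaining section) gives 287 points, worse by 12.
Osei's own top section is Section 2pm (88 points), but forcing Osei→Section 2pm and reassigning the rest optimally gives only 296 points — worse by 3.

Osei receives Section 10am.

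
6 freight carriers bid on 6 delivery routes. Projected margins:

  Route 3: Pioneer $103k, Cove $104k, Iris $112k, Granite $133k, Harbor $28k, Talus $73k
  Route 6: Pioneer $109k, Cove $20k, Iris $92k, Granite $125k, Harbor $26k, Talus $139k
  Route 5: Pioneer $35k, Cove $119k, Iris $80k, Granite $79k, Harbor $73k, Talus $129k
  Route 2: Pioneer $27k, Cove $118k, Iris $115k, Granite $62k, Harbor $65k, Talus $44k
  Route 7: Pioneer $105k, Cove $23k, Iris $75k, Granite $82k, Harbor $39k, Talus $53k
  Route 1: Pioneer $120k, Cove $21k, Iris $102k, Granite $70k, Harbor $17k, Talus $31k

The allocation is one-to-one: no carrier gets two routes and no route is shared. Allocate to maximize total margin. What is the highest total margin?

Optimal: Pioneer→Route 7 ($105k), Cove→Route 2 ($118k), Iris→Route 1 ($102k), Granite→Route 3 ($133k), Harbor→Route 5 ($73k), Talus→Route 6 ($139k) — total 105+118+102+133+73+139 = $670k.

Maximum total: $670k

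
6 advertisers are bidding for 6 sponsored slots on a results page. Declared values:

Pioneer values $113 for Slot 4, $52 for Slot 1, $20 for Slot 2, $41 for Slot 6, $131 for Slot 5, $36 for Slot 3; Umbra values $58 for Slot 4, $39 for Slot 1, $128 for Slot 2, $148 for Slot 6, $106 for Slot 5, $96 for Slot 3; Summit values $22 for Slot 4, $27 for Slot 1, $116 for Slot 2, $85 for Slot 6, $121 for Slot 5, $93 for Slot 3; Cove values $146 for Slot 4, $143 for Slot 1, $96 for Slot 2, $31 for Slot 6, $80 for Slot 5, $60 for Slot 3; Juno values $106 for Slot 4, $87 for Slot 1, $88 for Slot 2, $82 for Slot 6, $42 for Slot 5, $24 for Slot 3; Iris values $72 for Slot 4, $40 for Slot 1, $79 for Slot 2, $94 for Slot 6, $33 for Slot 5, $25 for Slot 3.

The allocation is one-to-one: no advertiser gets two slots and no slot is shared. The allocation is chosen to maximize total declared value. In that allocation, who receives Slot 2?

This is a one-to-one assignment (maximum-weight bipartite matching).
Optimal: Pioneer→Slot 5 ($131), Umbra→Slot 6 ($148), Summit→Slot 3 ($93), Cove→Slot 1 ($143), Juno→Slot 4 ($106), Iris→Slot 2 ($79) — total 131+148+93+143+106+79 = $700.
Iris's own top slot is Slot 6 ($94), but forcing Iris→Slot 6 and reassigning the rest optimally gives only $695 — worse by 5.

Iris receives Slot 2.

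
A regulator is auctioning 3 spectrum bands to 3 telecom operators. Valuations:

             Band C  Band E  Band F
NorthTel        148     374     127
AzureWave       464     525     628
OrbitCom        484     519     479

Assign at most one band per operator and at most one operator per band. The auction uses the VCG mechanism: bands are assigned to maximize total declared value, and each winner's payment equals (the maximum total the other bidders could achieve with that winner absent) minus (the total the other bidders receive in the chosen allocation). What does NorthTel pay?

NorthTel pays $35M.

Efficient allocation: NorthTel→Band E ($374M), AzureWave→Band F ($628M), OrbitCom→Band C ($484M); total welfare W = $1486M.
NorthTel receives Band E at value $374M, so the others get W − 374 = $1112M.
Without NorthTel: best allocation of the remaining 2 bidders over all 3 bands is AzureWave→Band F ($628M), OrbitCom→Band E ($519M), total $1147M.
VCG payment = (others' best without NorthTel) − (others' welfare with NorthTel) = 1147 − 1112 = $35M.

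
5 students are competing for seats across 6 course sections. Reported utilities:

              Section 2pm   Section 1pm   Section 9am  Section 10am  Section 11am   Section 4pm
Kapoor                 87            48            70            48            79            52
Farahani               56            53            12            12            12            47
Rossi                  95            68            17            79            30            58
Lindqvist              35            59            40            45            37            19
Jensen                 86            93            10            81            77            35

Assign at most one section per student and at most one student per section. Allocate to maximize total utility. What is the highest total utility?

Treat this as an assignment problem: match each student to one section.
Optimal: Kapoor→Section 11am (79 points), Farahani→Section 4pm (47 points), Rossi→Section 2pm (95 points), Lindqvist→Section 1pm (59 points), Jensen→Section 10am (81 points) — total 79+47+95+59+81 = 361 points.
Column-greedy (each section in turn goes to its best remaining student) gives 315 points, worse by 46.

Max total: 361 points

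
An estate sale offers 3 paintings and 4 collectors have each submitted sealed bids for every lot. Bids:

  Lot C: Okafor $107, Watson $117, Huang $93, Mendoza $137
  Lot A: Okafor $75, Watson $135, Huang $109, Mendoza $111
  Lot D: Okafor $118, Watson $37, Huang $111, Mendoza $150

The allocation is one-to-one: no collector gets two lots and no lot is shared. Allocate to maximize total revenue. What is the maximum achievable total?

Max total: $392

This is a one-to-one assignment (maximum-weight bipartite matching).
Optimal: Okafor→Lot C ($107), Watson→Lot A ($135), Mendoza→Lot D ($150) — total 107+135+150 = $392.
Row-greedy (each collector in turn takes its best remaining lot) gives $346, worse by 46.
Swapping Okafor↔Watson (Okafor→Lot A $75, Watson→Lot C $117) loses 50.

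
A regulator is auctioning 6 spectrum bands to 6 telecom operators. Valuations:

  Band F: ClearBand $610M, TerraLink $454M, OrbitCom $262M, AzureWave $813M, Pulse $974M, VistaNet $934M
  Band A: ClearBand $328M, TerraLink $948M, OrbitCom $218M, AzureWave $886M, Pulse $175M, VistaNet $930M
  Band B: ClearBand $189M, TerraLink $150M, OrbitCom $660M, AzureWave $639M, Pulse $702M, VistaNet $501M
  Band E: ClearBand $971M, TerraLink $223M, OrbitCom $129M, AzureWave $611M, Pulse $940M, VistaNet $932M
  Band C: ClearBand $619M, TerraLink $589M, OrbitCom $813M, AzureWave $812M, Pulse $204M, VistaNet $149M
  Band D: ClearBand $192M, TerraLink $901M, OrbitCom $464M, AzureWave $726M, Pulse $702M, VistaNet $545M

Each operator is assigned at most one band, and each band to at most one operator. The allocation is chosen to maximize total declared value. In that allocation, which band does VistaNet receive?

VistaNet receives Band A.

Optimal: ClearBand→Band E ($971M), TerraLink→Band D ($901M), OrbitCom→Band B ($660M), AzureWave→Band C ($812M), Pulse→Band F ($974M), VistaNet→Band A ($930M) — total 971+901+660+812+974+930 = $5248M.
Column-greedy (each band in turn goes to its best remaining operator) gives $4910M, worse by 338.
Next-best assignment: ClearBand→Band E, TerraLink→Band D, OrbitCom→Band C, AzureWave→Band B, Pulse→Band F, VistaNet→Band A = $5228M.
Every other assignment is strictly worse.
VistaNet's own top band is Band F ($934M), but forcing VistaNet→Band F and reassigning the rest optimally gives only $5207M — worse by 41.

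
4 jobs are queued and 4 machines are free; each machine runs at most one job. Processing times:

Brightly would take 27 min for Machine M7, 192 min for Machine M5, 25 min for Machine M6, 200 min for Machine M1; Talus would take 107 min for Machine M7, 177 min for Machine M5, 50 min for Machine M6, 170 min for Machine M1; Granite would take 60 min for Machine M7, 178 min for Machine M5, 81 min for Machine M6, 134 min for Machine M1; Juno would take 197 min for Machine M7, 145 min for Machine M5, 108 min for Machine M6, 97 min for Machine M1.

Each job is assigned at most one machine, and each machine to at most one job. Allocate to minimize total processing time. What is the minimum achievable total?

Minimum total: 352 min

Optimal: Brightly→Machine M7 (27 min), Talus→Machine M6 (50 min), Granite→Machine M5 (178 min), Juno→Machine M1 (97 min) — total 27+50+178+97 = 352 min.
Min-entry greedy (repeatedly take the single cheapest remaining cell) gives 359 min, worse by 7.
Swapping Talus↔Juno (Talus→Machine M1 170 min, Juno→Machine M6 108 min) adds 131.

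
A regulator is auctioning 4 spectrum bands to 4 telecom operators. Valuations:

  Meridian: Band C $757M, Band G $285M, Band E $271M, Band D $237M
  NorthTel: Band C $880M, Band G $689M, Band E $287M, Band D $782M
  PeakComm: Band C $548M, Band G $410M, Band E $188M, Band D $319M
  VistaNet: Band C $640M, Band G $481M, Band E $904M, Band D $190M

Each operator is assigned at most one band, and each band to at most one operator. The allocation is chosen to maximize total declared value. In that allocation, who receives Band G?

Optimal: Meridian→Band C ($757M), NorthTel→Band D ($782M), PeakComm→Band G ($410M), VistaNet→Band E ($904M) — total 757+782+410+904 = $2853M.
Column-greedy (each band in turn goes to its best remaining operator) gives $1951M, worse by 902.
Next-best assignment: Meridian→Band C, NorthTel→Band G, PeakComm→Band D, VistaNet→Band E = $2669M.
PeakComm's own top band is Band C ($548M), but forcing PeakComm→Band C and reassigning the rest optimally gives only $2519M — worse by 334.

PeakComm receives Band G.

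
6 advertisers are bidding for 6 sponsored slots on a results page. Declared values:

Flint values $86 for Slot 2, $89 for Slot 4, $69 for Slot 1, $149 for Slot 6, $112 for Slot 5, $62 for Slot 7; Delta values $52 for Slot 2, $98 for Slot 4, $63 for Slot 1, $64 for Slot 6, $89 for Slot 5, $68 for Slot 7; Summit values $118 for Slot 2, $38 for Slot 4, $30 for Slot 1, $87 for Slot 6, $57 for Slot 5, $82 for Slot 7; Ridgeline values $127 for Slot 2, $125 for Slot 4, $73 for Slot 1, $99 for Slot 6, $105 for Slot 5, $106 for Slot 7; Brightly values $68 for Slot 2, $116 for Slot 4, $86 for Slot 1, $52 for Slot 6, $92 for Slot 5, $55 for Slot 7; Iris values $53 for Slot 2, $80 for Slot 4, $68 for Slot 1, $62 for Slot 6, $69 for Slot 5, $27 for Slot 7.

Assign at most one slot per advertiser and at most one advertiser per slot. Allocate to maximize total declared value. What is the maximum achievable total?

This is a one-to-one assignment (maximum-weight bipartite matching).
Optimal: Flint→Slot 6 ($149), Delta→Slot 5 ($89), Summit→Slot 2 ($118), Ridgeline→Slot 7 ($106), Brightly→Slot 4 ($116), Iris→Slot 1 ($68) — total 149+89+118+106+116+68 = $646.
Max-entry greedy (repeatedly take the single best remaining cell) gives $631, worse by 15.
Swapping Summit↔Delta (Summit→Slot 5 $57, Delta→Slot 2 $52) loses 98.
Every other assignment is strictly worse.

Max total: $646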